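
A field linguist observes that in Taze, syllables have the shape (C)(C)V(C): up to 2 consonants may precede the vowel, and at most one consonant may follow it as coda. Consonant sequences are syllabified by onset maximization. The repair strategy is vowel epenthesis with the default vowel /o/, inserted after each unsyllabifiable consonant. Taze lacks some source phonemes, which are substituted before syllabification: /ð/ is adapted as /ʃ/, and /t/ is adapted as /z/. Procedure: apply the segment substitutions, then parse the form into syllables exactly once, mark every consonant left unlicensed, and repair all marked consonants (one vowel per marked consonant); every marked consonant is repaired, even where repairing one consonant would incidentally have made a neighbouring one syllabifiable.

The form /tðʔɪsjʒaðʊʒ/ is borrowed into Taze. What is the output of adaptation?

Substitution: /t/ → /z/, /ð/ → /ʃ/, giving /zʃʔɪsjʒaʃʊʒ/.
The consonants /z/ cannot be parsed into a legal (C)(C)V(C) syllable (at most one coda consonant is licensed; onsets may contain at most 2 consonants).
Each unlicensed consonant becomes the onset of a new syllable: /z/ → /zo/.

zoʃʔɪsjʒaʃʊʒ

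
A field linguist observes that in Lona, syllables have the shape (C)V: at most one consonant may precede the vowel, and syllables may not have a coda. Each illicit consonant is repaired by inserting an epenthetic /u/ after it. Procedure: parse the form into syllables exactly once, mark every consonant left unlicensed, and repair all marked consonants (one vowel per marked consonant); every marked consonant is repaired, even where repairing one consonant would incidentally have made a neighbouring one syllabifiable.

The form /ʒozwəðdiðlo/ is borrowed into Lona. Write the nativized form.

ʒozuwəðudiðulo

Under (C)V, the unsyllabifiable consonants are /z/, /ð/, /ð/ (no codas are permitted; onsets are limited to one consonant).
Inserting the epenthetic vowel yields /z/ → /zu/, /ð/ → /ðu/, /ð/ → /ðu/.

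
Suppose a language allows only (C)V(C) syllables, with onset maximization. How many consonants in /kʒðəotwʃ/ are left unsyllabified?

4

The consonants /k/, /ʒ/, /w/, /ʃ/ cannot be parsed into a legal (C)V(C) syllable (at most one coda consonant is licensed; onsets are limited to one consonant).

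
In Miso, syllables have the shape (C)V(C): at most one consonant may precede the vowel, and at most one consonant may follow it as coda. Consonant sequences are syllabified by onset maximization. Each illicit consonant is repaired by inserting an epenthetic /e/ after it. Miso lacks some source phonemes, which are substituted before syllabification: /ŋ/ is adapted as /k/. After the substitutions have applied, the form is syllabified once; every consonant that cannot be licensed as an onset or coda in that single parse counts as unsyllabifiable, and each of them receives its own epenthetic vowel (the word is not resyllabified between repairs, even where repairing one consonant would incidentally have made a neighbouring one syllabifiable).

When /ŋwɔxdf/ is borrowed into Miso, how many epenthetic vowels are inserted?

After substitution the input is /kwɔxdf/.
The unsyllabifiable consonants are /k/, /d/, /f/; each receives one epenthetic vowel.

3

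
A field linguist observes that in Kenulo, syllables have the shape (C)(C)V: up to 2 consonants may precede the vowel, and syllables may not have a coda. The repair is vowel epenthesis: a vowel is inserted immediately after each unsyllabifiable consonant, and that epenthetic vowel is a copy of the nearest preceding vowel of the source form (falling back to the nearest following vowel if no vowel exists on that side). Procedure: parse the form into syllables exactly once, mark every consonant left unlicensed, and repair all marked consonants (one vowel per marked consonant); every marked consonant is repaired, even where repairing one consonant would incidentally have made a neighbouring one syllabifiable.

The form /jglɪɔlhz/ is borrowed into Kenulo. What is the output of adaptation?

jɪglɪɔlɔhɔzɔ

The consonants /j/, /l/, /h/, /z/ cannot be parsed into a legal (C)(C)V syllable (no codas are permitted; onsets may contain at most 2 consonants).
Each unlicensed consonant becomes the onset of a new syllable: /j/ → /jɪ/, /l/ → /lɔ/, /h/ → /hɔ/, /z/ → /zɔ/.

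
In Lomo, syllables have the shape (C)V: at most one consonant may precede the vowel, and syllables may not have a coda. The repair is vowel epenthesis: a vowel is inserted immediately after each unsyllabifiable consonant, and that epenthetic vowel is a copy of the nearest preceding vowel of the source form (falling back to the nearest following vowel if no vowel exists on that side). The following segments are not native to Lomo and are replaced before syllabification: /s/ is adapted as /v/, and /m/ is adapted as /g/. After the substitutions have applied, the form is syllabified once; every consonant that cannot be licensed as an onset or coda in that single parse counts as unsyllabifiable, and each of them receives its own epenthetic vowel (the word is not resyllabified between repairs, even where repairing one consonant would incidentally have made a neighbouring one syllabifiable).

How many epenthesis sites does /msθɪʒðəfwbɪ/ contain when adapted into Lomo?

After substitution the input is /gvθɪʒðəfwbɪ/.
The unsyllabifiable consonants are /g/, /v/, /ʒ/, /f/, /w/; each receives one epenthetic vowel.

5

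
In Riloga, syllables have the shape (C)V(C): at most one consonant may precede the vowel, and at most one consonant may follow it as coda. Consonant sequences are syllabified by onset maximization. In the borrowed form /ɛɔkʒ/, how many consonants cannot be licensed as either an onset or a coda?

The consonants /ʒ/ cannot be parsed into a legal (C)V(C) syllable (at most one coda consonant is licensed; onsets are limited to one consonant).

1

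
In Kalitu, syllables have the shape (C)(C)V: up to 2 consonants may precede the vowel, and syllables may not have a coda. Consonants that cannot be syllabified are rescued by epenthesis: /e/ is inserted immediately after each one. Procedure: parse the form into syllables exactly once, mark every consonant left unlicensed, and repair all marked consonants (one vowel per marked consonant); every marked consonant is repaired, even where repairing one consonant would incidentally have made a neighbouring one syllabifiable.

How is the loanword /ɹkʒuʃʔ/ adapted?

ɹekʒuʃeʔe

Under (C)(C)V, the unsyllabifiable consonants are /ɹ/, /ʃ/, /ʔ/ (no codas are permitted; onsets may contain at most 2 consonants).
Each unlicensed consonant becomes the onset of a new syllable: /ɹ/ → /ɹe/, /ʃ/ → /ʃe/, /ʔ/ → /ʔe/.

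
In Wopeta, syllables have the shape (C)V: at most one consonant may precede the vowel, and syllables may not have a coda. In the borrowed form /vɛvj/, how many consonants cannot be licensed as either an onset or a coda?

The consonants /v/, /j/ cannot be parsed into a legal (C)V syllable (no codas are permitted; onsets are limited to one consonant).

2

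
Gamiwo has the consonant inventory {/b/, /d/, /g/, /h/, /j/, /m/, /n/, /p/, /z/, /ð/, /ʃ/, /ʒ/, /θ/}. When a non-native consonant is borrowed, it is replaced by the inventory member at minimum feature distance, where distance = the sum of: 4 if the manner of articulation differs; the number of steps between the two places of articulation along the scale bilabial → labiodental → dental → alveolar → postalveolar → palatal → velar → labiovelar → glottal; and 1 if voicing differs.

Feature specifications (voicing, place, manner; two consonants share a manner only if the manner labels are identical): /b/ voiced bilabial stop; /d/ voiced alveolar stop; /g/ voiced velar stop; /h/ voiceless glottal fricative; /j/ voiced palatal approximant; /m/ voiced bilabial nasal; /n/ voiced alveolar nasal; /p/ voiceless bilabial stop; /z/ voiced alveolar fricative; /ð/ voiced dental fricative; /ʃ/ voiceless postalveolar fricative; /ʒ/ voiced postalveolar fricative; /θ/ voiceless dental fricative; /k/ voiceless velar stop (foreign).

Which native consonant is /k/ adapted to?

g

/g/ is closest: same manner (stop), place distance 0 (velar→velar), voicing differs (+1); total 1. Next closest is /d/ at distance 4.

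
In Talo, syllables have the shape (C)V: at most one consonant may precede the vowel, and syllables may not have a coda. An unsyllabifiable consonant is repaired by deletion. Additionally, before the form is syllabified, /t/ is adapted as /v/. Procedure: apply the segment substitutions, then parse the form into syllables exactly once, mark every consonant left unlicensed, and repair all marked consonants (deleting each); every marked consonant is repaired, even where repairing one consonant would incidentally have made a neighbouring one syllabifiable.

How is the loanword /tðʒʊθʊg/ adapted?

Substitution: /t/ → /v/, giving /vðʒʊθʊg/.
The consonants /v/, /ð/, /g/ cannot be parsed into a legal (C)V syllable (no codas are permitted; onsets are limited to one consonant).
Each unlicensed consonant is deleted: /v/, /ð/, /g/.

ʒʊθʊ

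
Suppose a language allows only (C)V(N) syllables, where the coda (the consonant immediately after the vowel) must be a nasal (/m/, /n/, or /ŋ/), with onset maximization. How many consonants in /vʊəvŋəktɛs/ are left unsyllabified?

Under (C)V(N), the unsyllabifiable consonants are /v/, /k/, /s/ (only a nasal (/m/, /n/, or /ŋ/) is licensed in coda position; onsets are limited to one consonant).

3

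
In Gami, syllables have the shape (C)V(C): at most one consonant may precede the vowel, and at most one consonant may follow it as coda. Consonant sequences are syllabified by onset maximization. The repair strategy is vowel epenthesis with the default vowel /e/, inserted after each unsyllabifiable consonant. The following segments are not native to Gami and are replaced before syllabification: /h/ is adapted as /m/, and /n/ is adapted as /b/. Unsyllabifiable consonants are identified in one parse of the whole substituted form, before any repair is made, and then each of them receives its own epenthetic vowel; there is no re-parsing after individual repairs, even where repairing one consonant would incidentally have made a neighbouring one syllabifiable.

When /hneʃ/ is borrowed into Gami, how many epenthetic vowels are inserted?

After substitution the input is /mbeʃ/.
The unsyllabifiable consonants are /m/; each receives one epenthetic vowel.

1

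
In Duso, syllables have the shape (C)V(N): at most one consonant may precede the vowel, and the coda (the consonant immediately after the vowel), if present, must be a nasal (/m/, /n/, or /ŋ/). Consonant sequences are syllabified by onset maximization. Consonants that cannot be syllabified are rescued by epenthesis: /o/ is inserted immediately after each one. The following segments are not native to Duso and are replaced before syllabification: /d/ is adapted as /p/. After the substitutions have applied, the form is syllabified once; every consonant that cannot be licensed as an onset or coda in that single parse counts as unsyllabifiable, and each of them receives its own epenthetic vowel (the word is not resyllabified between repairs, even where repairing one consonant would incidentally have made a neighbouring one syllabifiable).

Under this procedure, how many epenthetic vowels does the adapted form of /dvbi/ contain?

After substitution the input is /pvbi/.
The unsyllabifiable consonants are /p/, /v/; each receives one epenthetic vowel.

2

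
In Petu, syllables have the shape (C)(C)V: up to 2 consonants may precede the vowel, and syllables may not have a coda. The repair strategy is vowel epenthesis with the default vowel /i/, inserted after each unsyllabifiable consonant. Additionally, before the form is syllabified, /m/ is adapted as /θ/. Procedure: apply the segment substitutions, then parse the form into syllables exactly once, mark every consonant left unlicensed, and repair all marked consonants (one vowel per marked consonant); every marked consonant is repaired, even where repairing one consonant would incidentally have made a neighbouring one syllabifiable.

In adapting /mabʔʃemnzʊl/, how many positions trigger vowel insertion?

3

After substitution the input is /θabʔʃeθnzʊl/.
The unsyllabifiable consonants are /b/, /θ/, /l/; each receives one epenthetic vowel.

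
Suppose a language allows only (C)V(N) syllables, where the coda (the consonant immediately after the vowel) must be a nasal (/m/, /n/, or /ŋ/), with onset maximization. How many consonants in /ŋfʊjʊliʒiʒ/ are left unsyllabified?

2

Syllabifying with onset maximization leaves /ŋ/, /ʒ/ stranded (only a nasal (/m/, /n/, or /ŋ/) is licensed in coda position; onsets are limited to one consonant).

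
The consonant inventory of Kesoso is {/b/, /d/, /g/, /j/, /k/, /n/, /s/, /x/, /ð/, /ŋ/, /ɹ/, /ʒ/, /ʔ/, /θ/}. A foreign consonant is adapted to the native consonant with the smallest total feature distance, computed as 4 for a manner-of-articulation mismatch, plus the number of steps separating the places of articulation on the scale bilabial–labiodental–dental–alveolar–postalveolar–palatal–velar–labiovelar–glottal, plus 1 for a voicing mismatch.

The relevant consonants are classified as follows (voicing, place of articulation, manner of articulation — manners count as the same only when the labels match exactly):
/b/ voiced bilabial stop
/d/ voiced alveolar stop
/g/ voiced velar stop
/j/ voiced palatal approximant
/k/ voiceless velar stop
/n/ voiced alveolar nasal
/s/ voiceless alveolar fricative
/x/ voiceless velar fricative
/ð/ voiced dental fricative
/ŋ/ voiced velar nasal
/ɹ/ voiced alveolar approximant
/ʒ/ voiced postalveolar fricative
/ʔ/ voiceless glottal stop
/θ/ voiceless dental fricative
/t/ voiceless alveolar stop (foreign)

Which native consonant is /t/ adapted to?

d

/d/ is closest: same manner (stop), place distance 0 (alveolar→alveolar), voicing differs (+1); total 1. Next closest is /k/ at distance 3.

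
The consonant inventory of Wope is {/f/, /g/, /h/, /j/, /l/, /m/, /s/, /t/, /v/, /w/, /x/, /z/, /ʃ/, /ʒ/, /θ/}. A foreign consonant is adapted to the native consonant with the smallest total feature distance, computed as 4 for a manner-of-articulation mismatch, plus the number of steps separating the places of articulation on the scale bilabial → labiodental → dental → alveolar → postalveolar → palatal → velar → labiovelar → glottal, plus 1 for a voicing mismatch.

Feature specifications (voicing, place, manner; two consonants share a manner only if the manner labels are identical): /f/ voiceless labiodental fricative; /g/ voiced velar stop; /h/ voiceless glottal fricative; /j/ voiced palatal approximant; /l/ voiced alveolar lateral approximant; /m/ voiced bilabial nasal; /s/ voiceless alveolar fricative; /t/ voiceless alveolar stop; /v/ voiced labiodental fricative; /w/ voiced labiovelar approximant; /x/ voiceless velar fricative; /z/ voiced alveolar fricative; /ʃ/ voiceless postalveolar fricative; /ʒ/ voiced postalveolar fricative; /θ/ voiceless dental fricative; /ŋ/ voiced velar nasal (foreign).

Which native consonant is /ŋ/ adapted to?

g

/g/ is closest: manner differs (nasal→stop, +4), place distance 0 (velar→velar), same voicing; total 4. Next closest is /j/ at distance 5.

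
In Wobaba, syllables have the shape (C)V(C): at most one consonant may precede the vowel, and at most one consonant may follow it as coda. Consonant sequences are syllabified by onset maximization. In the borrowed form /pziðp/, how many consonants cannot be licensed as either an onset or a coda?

2

Syllabifying with onset maximization leaves /p/, /p/ stranded (at most one coda consonant is licensed; onsets are limited to one consonant).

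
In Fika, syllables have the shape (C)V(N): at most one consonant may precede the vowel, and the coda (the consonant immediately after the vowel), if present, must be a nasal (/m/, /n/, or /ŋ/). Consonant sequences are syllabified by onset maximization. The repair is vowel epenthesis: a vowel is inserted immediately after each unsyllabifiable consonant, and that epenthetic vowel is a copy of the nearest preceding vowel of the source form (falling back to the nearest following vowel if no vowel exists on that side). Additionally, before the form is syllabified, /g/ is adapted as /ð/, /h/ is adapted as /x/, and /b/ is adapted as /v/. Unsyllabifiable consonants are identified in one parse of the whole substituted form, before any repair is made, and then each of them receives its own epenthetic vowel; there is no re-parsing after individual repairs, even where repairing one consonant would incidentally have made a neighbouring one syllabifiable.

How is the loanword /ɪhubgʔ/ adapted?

Substitution: /h/ → /x/, /b/ → /v/, /g/ → /ð/, giving /ɪxuvðʔ/.
Syllabifying with onset maximization leaves /v/, /ð/, /ʔ/ stranded (only a nasal (/m/, /n/, or /ŋ/) is licensed in coda position; onsets are limited to one consonant).
Each unlicensed consonant becomes the onset of a new syllable: /v/ → /vu/, /ð/ → /ðu/, /ʔ/ → /ʔu/.

ɪxuvuðuʔu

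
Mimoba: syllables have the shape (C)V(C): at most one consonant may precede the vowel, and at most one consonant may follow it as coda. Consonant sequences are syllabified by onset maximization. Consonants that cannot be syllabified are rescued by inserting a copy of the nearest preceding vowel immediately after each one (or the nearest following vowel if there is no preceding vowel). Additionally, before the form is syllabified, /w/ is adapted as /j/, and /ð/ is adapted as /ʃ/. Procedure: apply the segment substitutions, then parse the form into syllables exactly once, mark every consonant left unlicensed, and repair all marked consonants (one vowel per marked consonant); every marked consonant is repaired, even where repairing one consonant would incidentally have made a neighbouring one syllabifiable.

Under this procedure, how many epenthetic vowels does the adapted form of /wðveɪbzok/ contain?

After substitution the input is /jʃveɪbzok/.
The unsyllabifiable consonants are /j/, /ʃ/; each receives one epenthetic vowel.

2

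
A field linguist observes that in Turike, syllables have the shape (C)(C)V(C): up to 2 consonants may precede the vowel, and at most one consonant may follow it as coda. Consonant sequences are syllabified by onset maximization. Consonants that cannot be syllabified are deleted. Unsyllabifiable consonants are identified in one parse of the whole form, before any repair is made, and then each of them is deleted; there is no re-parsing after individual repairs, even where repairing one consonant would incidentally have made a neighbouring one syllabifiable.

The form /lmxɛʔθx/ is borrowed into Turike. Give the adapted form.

mxɛʔ

Syllabifying with onset maximization leaves /l/, /θ/, /x/ stranded (at most one coda consonant is licensed; onsets may contain at most 2 consonants).
Deletion applies to /l/, /θ/, /x/.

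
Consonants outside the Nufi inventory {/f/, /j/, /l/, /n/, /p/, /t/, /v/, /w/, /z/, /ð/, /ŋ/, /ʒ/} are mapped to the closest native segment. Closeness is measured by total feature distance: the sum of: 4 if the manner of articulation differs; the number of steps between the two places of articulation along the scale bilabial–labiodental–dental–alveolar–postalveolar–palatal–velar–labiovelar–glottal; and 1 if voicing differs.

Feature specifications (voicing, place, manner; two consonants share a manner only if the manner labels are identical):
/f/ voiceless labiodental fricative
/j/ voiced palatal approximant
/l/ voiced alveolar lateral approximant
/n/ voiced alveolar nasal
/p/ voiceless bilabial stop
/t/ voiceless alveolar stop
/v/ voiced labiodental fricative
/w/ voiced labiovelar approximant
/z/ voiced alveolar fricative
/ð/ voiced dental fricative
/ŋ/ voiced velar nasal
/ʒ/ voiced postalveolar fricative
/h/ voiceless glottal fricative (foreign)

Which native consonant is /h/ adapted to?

/ʒ/ is closest: same manner (fricative), place distance 4 (glottal→postalveolar), voicing differs (+1); total 5. Next closest is /w/ at distance 6.

ʒ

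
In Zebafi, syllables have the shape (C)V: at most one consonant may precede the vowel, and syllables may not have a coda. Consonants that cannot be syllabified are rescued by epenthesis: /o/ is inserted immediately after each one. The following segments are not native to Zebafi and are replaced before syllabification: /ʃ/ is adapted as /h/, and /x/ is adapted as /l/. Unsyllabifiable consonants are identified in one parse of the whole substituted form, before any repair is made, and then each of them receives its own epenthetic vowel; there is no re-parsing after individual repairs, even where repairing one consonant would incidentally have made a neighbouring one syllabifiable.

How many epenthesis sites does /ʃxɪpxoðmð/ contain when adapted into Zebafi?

After substitution the input is /hlɪploðmð/.
The unsyllabifiable consonants are /h/, /p/, /ð/, /m/, /ð/; each receives one epenthetic vowel.

5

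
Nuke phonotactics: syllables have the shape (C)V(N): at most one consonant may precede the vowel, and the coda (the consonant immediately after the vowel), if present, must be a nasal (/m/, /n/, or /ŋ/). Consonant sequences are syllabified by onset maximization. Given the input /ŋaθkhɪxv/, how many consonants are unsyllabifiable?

4

The consonants /θ/, /k/, /x/, /v/ cannot be parsed into a legal (C)V(N) syllable (only a nasal (/m/, /n/, or /ŋ/) is licensed in coda position; onsets are limited to one consonant).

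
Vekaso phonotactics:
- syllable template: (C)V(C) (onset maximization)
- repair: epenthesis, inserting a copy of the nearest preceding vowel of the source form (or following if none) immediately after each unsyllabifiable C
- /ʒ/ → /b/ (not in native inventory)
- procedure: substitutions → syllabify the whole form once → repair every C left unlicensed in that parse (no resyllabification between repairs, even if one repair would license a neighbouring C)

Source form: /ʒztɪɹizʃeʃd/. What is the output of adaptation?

Substitution: /ʒ/ → /b/, giving /bztɪɹizʃeʃd/.
Syllabifying with onset maximization leaves /b/, /z/, /d/ stranded (at most one coda consonant is licensed; onsets are limited to one consonant).
Inserting the epenthetic vowel yields /b/ → /bɪ/, /z/ → /zɪ/, /d/ → /de/.

bɪzɪtɪɹizʃeʃde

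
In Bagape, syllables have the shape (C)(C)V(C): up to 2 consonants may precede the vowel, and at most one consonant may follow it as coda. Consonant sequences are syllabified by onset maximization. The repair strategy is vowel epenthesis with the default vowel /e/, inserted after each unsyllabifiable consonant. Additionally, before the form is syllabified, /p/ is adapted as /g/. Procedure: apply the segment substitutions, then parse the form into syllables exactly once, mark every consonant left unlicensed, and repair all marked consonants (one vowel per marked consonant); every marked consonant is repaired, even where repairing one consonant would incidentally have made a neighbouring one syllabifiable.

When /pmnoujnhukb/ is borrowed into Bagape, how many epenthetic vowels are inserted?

2

After substitution the input is /gmnoujnhukb/.
The unsyllabifiable consonants are /g/, /b/; each receives one epenthetic vowel.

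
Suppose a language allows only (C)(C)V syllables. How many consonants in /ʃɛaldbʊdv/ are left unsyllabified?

3

The consonants /l/, /d/, /v/ cannot be parsed into a legal (C)(C)V syllable (no codas are permitted; onsets may contain at most 2 consonants).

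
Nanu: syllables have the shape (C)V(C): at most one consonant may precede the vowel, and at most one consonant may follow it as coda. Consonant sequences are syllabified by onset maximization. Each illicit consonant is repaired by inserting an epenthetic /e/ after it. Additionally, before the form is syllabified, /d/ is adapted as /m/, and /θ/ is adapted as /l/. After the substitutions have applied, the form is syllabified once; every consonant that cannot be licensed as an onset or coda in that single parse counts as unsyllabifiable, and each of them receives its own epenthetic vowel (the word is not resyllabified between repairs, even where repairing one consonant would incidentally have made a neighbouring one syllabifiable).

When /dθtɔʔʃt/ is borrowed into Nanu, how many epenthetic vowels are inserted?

4

After substitution the input is /mltɔʔʃt/.
The unsyllabifiable consonants are /m/, /l/, /ʃ/, /t/; each receives one epenthetic vowel.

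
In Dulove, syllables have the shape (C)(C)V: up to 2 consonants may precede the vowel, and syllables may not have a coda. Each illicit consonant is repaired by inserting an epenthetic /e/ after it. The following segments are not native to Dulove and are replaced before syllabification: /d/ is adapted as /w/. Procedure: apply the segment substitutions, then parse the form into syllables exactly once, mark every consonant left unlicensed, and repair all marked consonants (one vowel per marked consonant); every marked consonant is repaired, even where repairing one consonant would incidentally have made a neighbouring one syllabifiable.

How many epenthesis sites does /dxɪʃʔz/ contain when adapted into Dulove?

3

After substitution the input is /wxɪʃʔz/.
The unsyllabifiable consonants are /ʃ/, /ʔ/, /z/; each receives one epenthetic vowel.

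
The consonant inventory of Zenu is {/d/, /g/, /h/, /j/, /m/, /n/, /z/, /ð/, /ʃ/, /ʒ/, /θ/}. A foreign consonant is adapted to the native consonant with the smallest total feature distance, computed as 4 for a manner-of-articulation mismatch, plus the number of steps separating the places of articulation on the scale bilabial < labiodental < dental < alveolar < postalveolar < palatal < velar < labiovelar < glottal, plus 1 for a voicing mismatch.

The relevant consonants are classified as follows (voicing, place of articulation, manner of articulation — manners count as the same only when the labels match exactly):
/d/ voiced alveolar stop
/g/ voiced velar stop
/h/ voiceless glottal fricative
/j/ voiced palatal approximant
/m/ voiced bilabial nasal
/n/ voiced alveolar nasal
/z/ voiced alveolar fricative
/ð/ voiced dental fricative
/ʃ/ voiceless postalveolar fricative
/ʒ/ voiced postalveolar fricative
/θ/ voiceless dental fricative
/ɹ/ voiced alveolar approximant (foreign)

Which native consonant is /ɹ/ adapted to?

j

/j/ is closest: same manner (approximant), place distance 2 (alveolar→palatal), same voicing; total 2. Next closest is /d/ at distance 4.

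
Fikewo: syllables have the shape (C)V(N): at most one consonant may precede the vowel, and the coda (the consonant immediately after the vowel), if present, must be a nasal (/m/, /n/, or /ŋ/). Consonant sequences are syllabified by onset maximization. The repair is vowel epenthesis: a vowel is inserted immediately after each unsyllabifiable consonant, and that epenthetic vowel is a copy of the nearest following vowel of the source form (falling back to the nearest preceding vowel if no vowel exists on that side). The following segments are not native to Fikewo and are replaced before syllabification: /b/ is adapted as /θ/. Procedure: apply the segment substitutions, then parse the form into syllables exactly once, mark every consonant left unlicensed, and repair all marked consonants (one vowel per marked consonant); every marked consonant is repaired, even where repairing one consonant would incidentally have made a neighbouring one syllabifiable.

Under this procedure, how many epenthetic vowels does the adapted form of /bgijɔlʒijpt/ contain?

After substitution the input is /θgijɔlʒijpt/.
The unsyllabifiable consonants are /θ/, /l/, /j/, /p/, /t/; each receives one epenthetic vowel.

5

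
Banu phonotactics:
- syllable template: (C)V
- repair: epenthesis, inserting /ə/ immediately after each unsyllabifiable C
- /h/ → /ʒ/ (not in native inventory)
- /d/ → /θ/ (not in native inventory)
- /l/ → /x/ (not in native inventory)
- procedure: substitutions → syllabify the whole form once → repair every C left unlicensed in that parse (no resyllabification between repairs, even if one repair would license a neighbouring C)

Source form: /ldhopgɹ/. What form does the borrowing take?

Substitution: /l/ → /x/, /d/ → /θ/, /h/ → /ʒ/, giving /xθʒopgɹ/.
Under (C)V, the unsyllabifiable consonants are /x/, /θ/, /p/, /g/, /ɹ/ (no codas are permitted; onsets are limited to one consonant).
Epenthesis after each stranded consonant: /x/ → /xə/, /θ/ → /θə/, /p/ → /pə/, /g/ → /gə/, /ɹ/ → /ɹə/.

xəθəʒopəgəɹə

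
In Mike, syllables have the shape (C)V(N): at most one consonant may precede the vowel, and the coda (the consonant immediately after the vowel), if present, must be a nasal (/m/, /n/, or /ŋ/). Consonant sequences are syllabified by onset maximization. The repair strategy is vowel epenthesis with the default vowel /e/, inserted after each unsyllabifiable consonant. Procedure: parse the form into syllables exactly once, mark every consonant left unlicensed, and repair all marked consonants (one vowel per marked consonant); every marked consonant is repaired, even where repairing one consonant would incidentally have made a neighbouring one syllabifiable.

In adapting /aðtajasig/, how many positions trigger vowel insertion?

The unsyllabifiable consonants are /ð/, /g/; each receives one epenthetic vowel.

2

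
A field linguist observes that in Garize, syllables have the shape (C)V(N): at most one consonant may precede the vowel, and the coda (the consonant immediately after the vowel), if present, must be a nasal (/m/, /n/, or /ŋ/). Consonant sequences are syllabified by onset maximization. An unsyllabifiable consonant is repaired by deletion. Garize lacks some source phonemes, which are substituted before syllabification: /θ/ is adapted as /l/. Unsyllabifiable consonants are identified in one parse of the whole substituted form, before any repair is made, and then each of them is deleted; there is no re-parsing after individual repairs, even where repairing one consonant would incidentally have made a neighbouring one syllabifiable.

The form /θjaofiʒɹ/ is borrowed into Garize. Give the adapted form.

Substitution: /θ/ → /l/, giving /ljaofiʒɹ/.
The consonants /l/, /ʒ/, /ɹ/ cannot be parsed into a legal (C)V(N) syllable (only a nasal (/m/, /n/, or /ŋ/) is licensed in coda position; onsets are limited to one consonant).
Deleting the stranded consonants removes /l/, /ʒ/, /ɹ/.

jaofi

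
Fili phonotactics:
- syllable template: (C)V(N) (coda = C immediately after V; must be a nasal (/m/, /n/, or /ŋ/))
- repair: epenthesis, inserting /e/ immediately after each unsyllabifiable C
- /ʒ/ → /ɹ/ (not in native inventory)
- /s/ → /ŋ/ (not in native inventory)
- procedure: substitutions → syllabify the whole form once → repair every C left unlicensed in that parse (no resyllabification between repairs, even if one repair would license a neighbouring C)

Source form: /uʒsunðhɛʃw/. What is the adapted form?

uɹeŋunðehɛʃewe

Substitution: /ʒ/ → /ɹ/, /s/ → /ŋ/, giving /uɹŋunðhɛʃw/.
Syllabifying with onset maximization leaves /ɹ/, /ð/, /ʃ/, /w/ stranded (only a nasal (/m/, /n/, or /ŋ/) is licensed in coda position; onsets are limited to one consonant).
Inserting the epenthetic vowel yields /ɹ/ → /ɹe/, /ð/ → /ðe/, /ʃ/ → /ʃe/, /w/ → /we/.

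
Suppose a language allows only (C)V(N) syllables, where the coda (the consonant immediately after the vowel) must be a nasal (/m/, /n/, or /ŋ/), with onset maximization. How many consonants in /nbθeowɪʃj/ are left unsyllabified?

4

The consonants /n/, /b/, /ʃ/, /j/ cannot be parsed into a legal (C)V(N) syllable (only a nasal (/m/, /n/, or /ŋ/) is licensed in coda position; onsets are limited to one consonant).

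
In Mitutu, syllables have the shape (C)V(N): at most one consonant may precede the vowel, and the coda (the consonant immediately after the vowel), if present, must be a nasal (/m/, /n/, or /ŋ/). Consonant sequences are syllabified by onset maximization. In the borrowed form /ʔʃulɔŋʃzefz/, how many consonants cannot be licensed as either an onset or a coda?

Syllabifying with onset maximization leaves /ʔ/, /ʃ/, /f/, /z/ stranded (only a nasal (/m/, /n/, or /ŋ/) is licensed in coda position; onsets are limited to one consonant).

4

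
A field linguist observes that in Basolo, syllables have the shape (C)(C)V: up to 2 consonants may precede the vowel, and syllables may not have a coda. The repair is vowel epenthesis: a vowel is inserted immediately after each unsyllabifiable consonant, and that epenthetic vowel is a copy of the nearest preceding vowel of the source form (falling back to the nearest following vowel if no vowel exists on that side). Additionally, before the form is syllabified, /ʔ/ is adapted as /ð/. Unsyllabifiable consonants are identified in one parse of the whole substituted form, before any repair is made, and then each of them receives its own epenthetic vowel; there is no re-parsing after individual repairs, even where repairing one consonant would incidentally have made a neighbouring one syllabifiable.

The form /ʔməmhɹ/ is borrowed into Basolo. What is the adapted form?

ðməməhəɹə

Substitution: /ʔ/ → /ð/, giving /ðməmhɹ/.
The consonants /m/, /h/, /ɹ/ cannot be parsed into a legal (C)(C)V syllable (no codas are permitted; onsets may contain at most 2 consonants).
Each unlicensed consonant becomes the onset of a new syllable: /m/ → /mə/, /h/ → /hə/, /ɹ/ → /ɹə/.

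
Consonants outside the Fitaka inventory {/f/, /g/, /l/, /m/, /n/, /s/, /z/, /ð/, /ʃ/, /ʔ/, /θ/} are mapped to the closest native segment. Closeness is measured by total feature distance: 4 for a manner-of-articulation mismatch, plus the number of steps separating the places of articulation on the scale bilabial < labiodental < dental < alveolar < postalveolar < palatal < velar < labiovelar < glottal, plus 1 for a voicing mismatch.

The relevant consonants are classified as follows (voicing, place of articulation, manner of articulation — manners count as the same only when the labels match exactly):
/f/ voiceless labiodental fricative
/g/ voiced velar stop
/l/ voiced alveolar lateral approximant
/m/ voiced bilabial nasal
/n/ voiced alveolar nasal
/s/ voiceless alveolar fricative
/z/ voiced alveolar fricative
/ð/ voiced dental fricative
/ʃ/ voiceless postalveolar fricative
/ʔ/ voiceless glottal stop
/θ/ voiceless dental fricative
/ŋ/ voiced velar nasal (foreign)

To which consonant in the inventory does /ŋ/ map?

/n/ is closest: same manner (nasal), place distance 3 (velar→alveolar), same voicing; total 3. Next closest is /g/ at distance 4.

n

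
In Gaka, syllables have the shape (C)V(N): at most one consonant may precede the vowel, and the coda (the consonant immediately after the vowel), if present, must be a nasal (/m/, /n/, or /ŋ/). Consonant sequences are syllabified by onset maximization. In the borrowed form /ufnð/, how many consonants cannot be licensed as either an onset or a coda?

Under (C)V(N), the unsyllabifiable consonants are /f/, /n/, /ð/ (only a nasal (/m/, /n/, or /ŋ/) is licensed in coda position; onsets are limited to one consonant).

3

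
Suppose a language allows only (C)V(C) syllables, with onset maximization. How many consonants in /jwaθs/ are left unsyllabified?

2

Syllabifying with onset maximization leaves /j/, /s/ stranded (at most one coda consonant is licensed; onsets are limited to one consonant).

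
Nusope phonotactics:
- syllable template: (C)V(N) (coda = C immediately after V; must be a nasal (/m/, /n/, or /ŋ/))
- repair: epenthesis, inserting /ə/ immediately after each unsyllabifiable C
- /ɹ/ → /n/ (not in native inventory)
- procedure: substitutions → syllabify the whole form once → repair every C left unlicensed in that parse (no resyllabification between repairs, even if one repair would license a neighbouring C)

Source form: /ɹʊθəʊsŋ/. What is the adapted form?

nʊθəʊsəŋə

Substitution: /ɹ/ → /n/, giving /nʊθəʊsŋ/.
Under (C)V(N), the unsyllabifiable consonants are /s/, /ŋ/ (only a nasal (/m/, /n/, or /ŋ/) is licensed in coda position; onsets are limited to one consonant).
Each unlicensed consonant becomes the onset of a new syllable: /s/ → /sə/, /ŋ/ → /ŋə/.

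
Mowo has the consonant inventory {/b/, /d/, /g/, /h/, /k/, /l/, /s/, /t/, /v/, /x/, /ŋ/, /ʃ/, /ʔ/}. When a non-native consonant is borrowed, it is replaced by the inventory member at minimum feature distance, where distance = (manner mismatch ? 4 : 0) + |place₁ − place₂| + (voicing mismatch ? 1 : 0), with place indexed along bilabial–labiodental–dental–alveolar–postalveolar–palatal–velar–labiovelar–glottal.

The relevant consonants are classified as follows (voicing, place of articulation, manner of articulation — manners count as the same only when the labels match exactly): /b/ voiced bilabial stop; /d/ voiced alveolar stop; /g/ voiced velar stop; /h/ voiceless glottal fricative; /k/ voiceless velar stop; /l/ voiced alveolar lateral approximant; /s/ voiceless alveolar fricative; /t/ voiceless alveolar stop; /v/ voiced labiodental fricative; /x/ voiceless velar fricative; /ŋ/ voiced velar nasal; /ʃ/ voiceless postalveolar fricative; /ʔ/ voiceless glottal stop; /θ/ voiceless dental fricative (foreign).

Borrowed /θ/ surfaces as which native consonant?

/s/ is closest: same manner (fricative), place distance 1 (dental→alveolar), same voicing; total 1. Next closest is /v/ at distance 2.

s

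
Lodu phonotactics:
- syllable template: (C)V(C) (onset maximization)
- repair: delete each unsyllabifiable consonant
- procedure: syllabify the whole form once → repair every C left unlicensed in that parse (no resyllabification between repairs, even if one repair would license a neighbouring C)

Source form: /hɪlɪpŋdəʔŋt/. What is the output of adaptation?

hɪlɪpdəʔ

Under (C)V(C), the unsyllabifiable consonants are /ŋ/, /ŋ/, /t/ (at most one coda consonant is licensed; onsets are limited to one consonant).
Deleting the stranded consonants removes /ŋ/, /ŋ/, /t/.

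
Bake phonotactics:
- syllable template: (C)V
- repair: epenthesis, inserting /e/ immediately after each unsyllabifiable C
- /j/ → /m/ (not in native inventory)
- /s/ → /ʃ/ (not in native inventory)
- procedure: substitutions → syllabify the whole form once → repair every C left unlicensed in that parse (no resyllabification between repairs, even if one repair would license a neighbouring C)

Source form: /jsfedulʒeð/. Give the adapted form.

Substitution: /j/ → /m/, /s/ → /ʃ/, giving /mʃfedulʒeð/.
Syllabifying with onset maximization leaves /m/, /ʃ/, /l/, /ð/ stranded (no codas are permitted; onsets are limited to one consonant).
Epenthesis after each stranded consonant: /m/ → /me/, /ʃ/ → /ʃe/, /l/ → /le/, /ð/ → /ðe/.

meʃefeduleʒeðe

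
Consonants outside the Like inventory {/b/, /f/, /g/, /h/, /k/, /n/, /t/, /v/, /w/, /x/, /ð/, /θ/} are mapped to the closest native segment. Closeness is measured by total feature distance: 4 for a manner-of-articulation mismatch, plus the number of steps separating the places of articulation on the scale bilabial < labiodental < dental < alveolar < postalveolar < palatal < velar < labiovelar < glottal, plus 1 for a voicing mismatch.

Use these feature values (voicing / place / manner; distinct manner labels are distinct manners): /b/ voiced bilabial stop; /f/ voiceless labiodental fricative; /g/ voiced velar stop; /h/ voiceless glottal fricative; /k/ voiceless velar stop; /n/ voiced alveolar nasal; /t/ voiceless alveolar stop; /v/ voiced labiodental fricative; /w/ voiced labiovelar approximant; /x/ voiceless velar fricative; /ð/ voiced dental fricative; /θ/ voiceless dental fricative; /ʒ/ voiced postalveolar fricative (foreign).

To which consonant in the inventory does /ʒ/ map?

ð

/ð/ is closest: same manner (fricative), place distance 2 (postalveolar→dental), same voicing; total 2. Next closest is /v/ at distance 3.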